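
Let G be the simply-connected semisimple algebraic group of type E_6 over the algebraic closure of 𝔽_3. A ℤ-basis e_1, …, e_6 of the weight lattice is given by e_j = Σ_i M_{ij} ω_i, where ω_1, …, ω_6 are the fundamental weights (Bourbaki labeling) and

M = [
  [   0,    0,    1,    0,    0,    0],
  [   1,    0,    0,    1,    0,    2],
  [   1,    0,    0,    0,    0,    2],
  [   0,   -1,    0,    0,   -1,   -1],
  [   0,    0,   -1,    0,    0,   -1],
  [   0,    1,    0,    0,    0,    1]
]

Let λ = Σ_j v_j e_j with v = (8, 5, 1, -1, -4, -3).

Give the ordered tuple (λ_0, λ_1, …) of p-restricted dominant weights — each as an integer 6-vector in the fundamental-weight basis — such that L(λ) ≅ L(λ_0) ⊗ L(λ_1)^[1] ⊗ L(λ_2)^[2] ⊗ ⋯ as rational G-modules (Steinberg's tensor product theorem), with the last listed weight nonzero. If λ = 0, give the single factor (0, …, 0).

((1, 1, 2, 2, 2, 2),)

ω-coordinates c = M·v, v = (8, 5, 1, -1, -4, -3):
  c_1 = 0·8 + 0·5 + 1·1 + (0)·(-1) + (0)·(-4) + (0)·(-3) = 1
  c_2 = 1·8 + 0·5 + 0·1 + (1)·(-1) + (0)·(-4) + (2)·(-3) = 1
  c_3 = 1·8 + 0·5 + 0·1 + (0)·(-1) + (0)·(-4) + (2)·(-3) = 2
  c_4 = 0·8 + (-1)·(5) + 0·1 + (0)·(-1) + (-1)·(-4) + (-1)·(-3) = 2
  c_5 = 0·8 + 0·5 + (-1)·(1) + (0)·(-1) + (0)·(-4) + (-1)·(-3) = 2
  c_6 = 0·8 + 1·5 + 0·1 + (0)·(-1) + (0)·(-4) + (1)·(-3) = 2
p = 3; digits c_i = Σ_j d_{ij}·3^j, 0 ≤ d_{ij} < 3:
  c_1 = 1 = 1·3^0
  c_2 = 1 = 1·3^0
  c_3 = 2 = 2·3^0
  c_4 = 2 = 2·3^0
  c_5 = 2 = 2·3^0
  c_6 = 2 = 2·3^0
p-restricted factor λ_0 = (1, 1, 2, 2, 2, 2)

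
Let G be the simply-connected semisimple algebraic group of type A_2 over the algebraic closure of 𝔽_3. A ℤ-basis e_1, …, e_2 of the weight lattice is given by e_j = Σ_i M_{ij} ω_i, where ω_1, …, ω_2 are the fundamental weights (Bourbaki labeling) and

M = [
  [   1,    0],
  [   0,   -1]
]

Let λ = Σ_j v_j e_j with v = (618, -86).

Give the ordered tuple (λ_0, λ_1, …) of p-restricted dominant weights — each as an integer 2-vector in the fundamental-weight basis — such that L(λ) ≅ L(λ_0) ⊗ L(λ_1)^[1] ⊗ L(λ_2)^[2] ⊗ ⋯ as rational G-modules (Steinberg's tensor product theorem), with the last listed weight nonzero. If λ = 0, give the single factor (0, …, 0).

ω-coordinates c = M·v, v = (618, -86):
  c_1 = 1*618 + 0*-86 = 618
  c_2 = 0*618 + -1*-86 = 86
Expand coordinatewise in base 3:
  c_1 = 618 = 0·3^0 + 2·3^1 + 2·3^2 + 1·3^3 + 1·3^4 + 2·3^5
  c_2 = 86 = 2·3^0 + 1·3^1 + 0·3^2 + 0·3^3 + 1·3^4
p-restricted factor λ_0 = (0, 2)
p-restricted factor λ_1 = (2, 1)
p-restricted factor λ_2 = (2, 0)
p-restricted factor λ_3 = (1, 0)
p-restricted factor λ_4 = (1, 1)
p-restricted factor λ_5 = (2, 0)

((0, 2), (2, 1), (2, 0), (1, 0), (1, 1), (2, 0))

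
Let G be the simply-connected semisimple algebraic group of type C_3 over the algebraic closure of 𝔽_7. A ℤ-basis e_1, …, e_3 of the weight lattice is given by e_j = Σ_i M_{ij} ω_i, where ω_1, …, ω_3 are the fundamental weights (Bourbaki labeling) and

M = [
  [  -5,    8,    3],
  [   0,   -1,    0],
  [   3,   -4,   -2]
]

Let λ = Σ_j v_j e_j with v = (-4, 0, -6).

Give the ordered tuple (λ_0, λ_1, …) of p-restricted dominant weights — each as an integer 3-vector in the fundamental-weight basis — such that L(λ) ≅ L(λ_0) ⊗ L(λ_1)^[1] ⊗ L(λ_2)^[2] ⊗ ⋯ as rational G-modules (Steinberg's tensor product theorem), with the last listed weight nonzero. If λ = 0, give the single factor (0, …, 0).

In the fundamental-weight basis, λ has coordinates c = M·v (v = (-4, 0, -6)):
  c_1 = (-5)·(-4) + (8)·(0) + (3)·(-6) = 2
  c_2 = (0)·(-4) + (-1)·(0) + (0)·(-6) = 0
  c_3 = (3)·(-4) + (-4)·(0) + (-2)·(-6) = 0
Base-7 expansion of each c_i:
  c_1 = 2 = 2·7^0
  c_2 = 0
  c_3 = 0
Factor λ_0 = (2, 0, 0)

((2, 0, 0),)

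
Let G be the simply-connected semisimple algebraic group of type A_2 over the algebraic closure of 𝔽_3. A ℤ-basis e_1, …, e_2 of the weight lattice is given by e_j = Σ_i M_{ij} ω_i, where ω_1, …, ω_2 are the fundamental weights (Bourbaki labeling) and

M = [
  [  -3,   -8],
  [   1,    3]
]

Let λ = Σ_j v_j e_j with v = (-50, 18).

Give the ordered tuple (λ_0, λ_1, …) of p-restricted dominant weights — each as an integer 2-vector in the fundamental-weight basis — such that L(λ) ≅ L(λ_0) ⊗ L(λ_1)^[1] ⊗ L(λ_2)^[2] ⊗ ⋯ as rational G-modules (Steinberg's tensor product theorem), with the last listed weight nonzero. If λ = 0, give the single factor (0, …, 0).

Change of basis e → ω: c = M·v where v = (-50, 18):
  c_1 = (-3)·(-50) + (-8)·(18) = 6
  c_2 = (1)·(-50) + 3·18 = 4
Expand coordinatewise in base 3:
  c_1 = 6 = 0·3^0 + 2·3^1
  c_2 = 4 = 1·3^0 + 1·3^1
Factor λ_0 = (0, 1)
Factor λ_1 = (2, 1)

((0, 1), (2, 1))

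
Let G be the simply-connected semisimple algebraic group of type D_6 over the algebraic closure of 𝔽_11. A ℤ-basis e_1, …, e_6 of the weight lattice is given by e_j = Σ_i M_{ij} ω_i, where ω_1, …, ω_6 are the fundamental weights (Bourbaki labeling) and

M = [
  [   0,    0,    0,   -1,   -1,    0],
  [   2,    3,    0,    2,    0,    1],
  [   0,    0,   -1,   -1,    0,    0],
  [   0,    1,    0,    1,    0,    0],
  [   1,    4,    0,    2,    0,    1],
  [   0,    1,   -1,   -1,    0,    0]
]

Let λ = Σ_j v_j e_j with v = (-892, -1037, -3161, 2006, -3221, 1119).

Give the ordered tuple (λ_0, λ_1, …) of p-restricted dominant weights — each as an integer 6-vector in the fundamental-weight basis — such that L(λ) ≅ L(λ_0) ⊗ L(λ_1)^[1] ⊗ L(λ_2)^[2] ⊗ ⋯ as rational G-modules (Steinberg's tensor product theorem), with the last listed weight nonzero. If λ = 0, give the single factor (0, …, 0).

((5, 5, 0, 1, 3, 8), (0, 10, 6, 0, 8, 10), (10, 1, 9, 8, 0, 0))

Compute c_i = Σ_j M_{ij} v_j with v = (-892, -1037, -3161, 2006, -3221, 1119):
  c_1 = (0)·(-892) + (0)·(-1037) + (0)·(-3161) + (-1)·(2006) + (-1)·(-3221) + 0·1119 = 1215
  c_2 = (2)·(-892) + (3)·(-1037) + (0)·(-3161) + 2·2006 + (0)·(-3221) + 1·1119 = 236
  c_3 = (0)·(-892) + (0)·(-1037) + (-1)·(-3161) + (-1)·(2006) + (0)·(-3221) + 0·1119 = 1155
  c_4 = (0)·(-892) + (1)·(-1037) + (0)·(-3161) + 1·2006 + (0)·(-3221) + 0·1119 = 969
  c_5 = (1)·(-892) + (4)·(-1037) + (0)·(-3161) + 2·2006 + (0)·(-3221) + 1·1119 = 91
  c_6 = (0)·(-892) + (1)·(-1037) + (-1)·(-3161) + (-1)·(2006) + (0)·(-3221) + 0·1119 = 118
p = 11; digits c_i = Σ_j d_{ij}·11^j, 0 ≤ d_{ij} < 11:
  c_1 = 1215 = 5·11^0 + 0·11^1 + 10·11^2
  c_2 = 236 = 5·11^0 + 10·11^1 + 1·11^2
  c_3 = 1155 = 0·11^0 + 6·11^1 + 9·11^2
  c_4 = 969 = 1·11^0 + 0·11^1 + 8·11^2
  c_5 = 91 = 3·11^0 + 8·11^1
  c_6 = 118 = 8·11^0 + 10·11^1
λ_0 = (5, 5, 0, 1, 3, 8)
λ_1 = (0, 10, 6, 0, 8, 10)
λ_2 = (10, 1, 9, 8, 0, 0)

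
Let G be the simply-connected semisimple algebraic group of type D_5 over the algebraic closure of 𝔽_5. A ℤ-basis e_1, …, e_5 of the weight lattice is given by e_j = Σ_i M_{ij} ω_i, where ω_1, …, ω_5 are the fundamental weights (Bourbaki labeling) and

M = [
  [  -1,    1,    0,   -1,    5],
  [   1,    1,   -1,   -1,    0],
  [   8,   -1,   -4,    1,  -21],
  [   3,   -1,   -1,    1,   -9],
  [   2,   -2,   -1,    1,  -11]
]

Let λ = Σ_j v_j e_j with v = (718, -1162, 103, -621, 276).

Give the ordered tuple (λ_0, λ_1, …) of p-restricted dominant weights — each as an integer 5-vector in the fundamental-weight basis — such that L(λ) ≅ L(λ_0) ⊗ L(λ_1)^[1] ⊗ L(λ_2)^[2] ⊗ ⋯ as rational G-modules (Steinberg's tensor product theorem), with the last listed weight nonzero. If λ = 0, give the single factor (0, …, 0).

((1, 4, 2, 3, 0), (4, 4, 0, 1, 0), (4, 2, 3, 4, 0))

Change of basis e → ω: c = M·v where v = (718, -1162, 103, -621, 276):
  c_1 = (-1)·(718) + (1)·(-1162) + 0·103 + (-1)·(-621) + 5·276 = 121
  c_2 = 1·718 + (1)·(-1162) + (-1)·(103) + (-1)·(-621) + 0·276 = 74
  c_3 = 8·718 + (-1)·(-1162) + (-4)·(103) + (1)·(-621) + (-21)·(276) = 77
  c_4 = 3·718 + (-1)·(-1162) + (-1)·(103) + (1)·(-621) + (-9)·(276) = 108
  c_5 = 2·718 + (-2)·(-1162) + (-1)·(103) + (1)·(-621) + (-11)·(276) = 0
p = 5; digits c_i = Σ_j d_{ij}·5^j, 0 ≤ d_{ij} < 5:
  c_1 = 121 = 1·5^0 + 4·5^1 + 4·5^2
  c_2 = 74 = 4·5^0 + 4·5^1 + 2·5^2
  c_3 = 77 = 2·5^0 + 0·5^1 + 3·5^2
  c_4 = 108 = 3·5^0 + 1·5^1 + 4·5^2
  c_5 = 0
λ_0 = (1, 4, 2, 3, 0)
λ_1 = (4, 4, 0, 1, 0)
λ_2 = (4, 2, 3, 4, 0)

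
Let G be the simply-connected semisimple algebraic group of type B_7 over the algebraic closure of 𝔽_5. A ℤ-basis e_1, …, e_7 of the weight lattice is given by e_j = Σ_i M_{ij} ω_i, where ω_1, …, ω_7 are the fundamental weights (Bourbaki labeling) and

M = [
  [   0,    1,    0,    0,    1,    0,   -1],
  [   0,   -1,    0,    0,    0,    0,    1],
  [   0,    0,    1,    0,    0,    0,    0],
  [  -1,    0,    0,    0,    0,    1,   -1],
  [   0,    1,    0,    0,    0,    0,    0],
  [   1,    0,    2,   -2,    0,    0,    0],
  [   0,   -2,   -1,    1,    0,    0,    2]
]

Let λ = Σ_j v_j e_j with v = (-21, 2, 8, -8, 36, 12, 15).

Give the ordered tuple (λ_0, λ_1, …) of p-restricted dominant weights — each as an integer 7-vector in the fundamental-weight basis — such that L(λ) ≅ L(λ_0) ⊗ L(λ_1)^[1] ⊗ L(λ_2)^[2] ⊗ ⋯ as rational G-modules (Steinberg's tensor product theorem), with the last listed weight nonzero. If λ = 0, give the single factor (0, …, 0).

((3, 3, 3, 3, 2, 1, 0), (4, 2, 1, 3, 0, 2, 2))

Converting to the ω-basis (c_i = row i of M dotted with v = (-21, 2, 8, -8, 36, 12, 15)):
  c_1 = (0)·(-21) + 1·2 + 0·8 + (0)·(-8) + 1·36 + 0·12 + (-1)·(15) = 23
  c_2 = (0)·(-21) + (-1)·(2) + 0·8 + (0)·(-8) + 0·36 + 0·12 + 1·15 = 13
  c_3 = (0)·(-21) + 0·2 + 1·8 + (0)·(-8) + 0·36 + 0·12 + 0·15 = 8
  c_4 = (-1)·(-21) + 0·2 + 0·8 + (0)·(-8) + 0·36 + 1·12 + (-1)·(15) = 18
  c_5 = (0)·(-21) + 1·2 + 0·8 + (0)·(-8) + 0·36 + 0·12 + 0·15 = 2
  c_6 = (1)·(-21) + 0·2 + 2·8 + (-2)·(-8) + 0·36 + 0·12 + 0·15 = 11
  c_7 = (0)·(-21) + (-2)·(2) + (-1)·(8) + (1)·(-8) + 0·36 + 0·12 + 2·15 = 10
Expand coordinatewise in base 5:
  c_1 = 23 = 3·5^0 + 4·5^1
  c_2 = 13 = 3·5^0 + 2·5^1
  c_3 = 8 = 3·5^0 + 1·5^1
  c_4 = 18 = 3·5^0 + 3·5^1
  c_5 = 2 = 2·5^0
  c_6 = 11 = 1·5^0 + 2·5^1
  c_7 = 10 = 0·5^0 + 2·5^1
p-restricted factor λ_0 = (3, 3, 3, 3, 2, 1, 0)
p-restricted factor λ_1 = (4, 2, 1, 3, 0, 2, 2)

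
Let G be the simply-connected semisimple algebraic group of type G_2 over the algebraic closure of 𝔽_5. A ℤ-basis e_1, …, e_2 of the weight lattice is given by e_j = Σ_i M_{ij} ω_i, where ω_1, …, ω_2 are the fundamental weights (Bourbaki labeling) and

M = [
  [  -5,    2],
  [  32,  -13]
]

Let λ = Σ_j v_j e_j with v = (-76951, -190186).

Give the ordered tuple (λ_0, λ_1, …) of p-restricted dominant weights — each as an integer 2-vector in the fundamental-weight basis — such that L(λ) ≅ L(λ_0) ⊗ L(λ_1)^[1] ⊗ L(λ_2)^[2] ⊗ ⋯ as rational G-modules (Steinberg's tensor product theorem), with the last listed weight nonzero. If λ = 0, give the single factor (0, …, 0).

((3, 1), (1, 2), (0, 4), (0, 4), (2, 0), (1, 3))

Converting to the ω-basis (c_i = row i of M dotted with v = (-76951, -190186)):
  c_1 = -5*-76951 + 2*-190186 = 4383
  c_2 = 32*-76951 + -13*-190186 = 9986
Writing each c_i in base p = 5:
  c_1 = 4383 = 3·5^0 + 1·5^1 + 0·5^2 + 0·5^3 + 2·5^4 + 1·5^5
  c_2 = 9986 = 1·5^0 + 2·5^1 + 4·5^2 + 4·5^3 + 0·5^4 + 3·5^5
Factor λ_0 = (3, 1)
Factor λ_1 = (1, 2)
Factor λ_2 = (0, 4)
Factor λ_3 = (0, 4)
Factor λ_4 = (2, 0)
Factor λ_5 = (1, 3)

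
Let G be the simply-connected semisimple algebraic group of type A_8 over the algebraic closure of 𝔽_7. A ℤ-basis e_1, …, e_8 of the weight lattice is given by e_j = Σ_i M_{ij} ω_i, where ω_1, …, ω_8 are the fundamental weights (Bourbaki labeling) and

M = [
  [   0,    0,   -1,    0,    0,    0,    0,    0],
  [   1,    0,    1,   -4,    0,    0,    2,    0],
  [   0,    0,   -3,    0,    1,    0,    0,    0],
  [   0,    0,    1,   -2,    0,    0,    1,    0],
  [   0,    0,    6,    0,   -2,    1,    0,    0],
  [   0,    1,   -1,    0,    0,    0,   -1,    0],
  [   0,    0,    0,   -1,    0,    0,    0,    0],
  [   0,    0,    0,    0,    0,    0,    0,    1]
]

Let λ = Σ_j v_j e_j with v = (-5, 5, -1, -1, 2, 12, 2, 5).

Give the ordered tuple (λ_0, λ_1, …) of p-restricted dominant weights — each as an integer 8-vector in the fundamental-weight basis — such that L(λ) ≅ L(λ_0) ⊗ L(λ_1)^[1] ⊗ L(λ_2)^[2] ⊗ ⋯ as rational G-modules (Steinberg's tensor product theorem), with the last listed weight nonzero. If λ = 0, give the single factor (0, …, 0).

((1, 2, 5, 3, 2, 4, 1, 5),)

In the fundamental-weight basis, λ has coordinates c = M·v (v = (-5, 5, -1, -1, 2, 12, 2, 5)):
  c_1 = (0)·(-5) + (0)·(5) + (-1)·(-1) + (0)·(-1) + (0)·(2) + (0)·(12) + (0)·(2) + (0)·(5) = 1
  c_2 = (1)·(-5) + (0)·(5) + (1)·(-1) + (-4)·(-1) + (0)·(2) + (0)·(12) + (2)·(2) + (0)·(5) = 2
  c_3 = (0)·(-5) + (0)·(5) + (-3)·(-1) + (0)·(-1) + (1)·(2) + (0)·(12) + (0)·(2) + (0)·(5) = 5
  c_4 = (0)·(-5) + (0)·(5) + (1)·(-1) + (-2)·(-1) + (0)·(2) + (0)·(12) + (1)·(2) + (0)·(5) = 3
  c_5 = (0)·(-5) + (0)·(5) + (6)·(-1) + (0)·(-1) + (-2)·(2) + (1)·(12) + (0)·(2) + (0)·(5) = 2
  c_6 = (0)·(-5) + (1)·(5) + (-1)·(-1) + (0)·(-1) + (0)·(2) + (0)·(12) + (-1)·(2) + (0)·(5) = 4
  c_7 = (0)·(-5) + (0)·(5) + (0)·(-1) + (-1)·(-1) + (0)·(2) + (0)·(12) + (0)·(2) + (0)·(5) = 1
  c_8 = (0)·(-5) + (0)·(5) + (0)·(-1) + (0)·(-1) + (0)·(2) + (0)·(12) + (0)·(2) + (1)·(5) = 5
Expand coordinatewise in base 7:
  c_1 = 1 = 1·7^0
  c_2 = 2 = 2·7^0
  c_3 = 5 = 5·7^0
  c_4 = 3 = 3·7^0
  c_5 = 2 = 2·7^0
  c_6 = 4 = 4·7^0
  c_7 = 1 = 1·7^0
  c_8 = 5 = 5·7^0
λ_0 = (1, 2, 5, 3, 2, 4, 1, 5)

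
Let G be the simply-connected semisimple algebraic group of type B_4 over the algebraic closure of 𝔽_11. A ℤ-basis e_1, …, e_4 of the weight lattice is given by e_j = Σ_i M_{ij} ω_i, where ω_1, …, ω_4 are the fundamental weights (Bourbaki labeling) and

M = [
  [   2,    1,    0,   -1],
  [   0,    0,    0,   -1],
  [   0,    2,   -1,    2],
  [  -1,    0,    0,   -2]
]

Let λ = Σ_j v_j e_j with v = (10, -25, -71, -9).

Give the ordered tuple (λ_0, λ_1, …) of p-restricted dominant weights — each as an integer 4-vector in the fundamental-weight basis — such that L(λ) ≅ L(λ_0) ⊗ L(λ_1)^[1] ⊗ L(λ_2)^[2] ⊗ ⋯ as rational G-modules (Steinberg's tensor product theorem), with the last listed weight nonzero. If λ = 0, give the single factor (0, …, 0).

((4, 9, 3, 8),)

Compute c_i = Σ_j M_{ij} v_j with v = (10, -25, -71, -9):
  c_1 = 2*10 + 1*-25 + 0*-71 + -1*-9 = 4
  c_2 = 0*10 + 0*-25 + 0*-71 + -1*-9 = 9
  c_3 = 0*10 + 2*-25 + -1*-71 + 2*-9 = 3
  c_4 = -1*10 + 0*-25 + 0*-71 + -2*-9 = 8
Expand coordinatewise in base 11:
  c_1 = 4 = 4·11^0
  c_2 = 9 = 9·11^0
  c_3 = 3 = 3·11^0
  c_4 = 8 = 8·11^0
λ_0 = (4, 9, 3, 8)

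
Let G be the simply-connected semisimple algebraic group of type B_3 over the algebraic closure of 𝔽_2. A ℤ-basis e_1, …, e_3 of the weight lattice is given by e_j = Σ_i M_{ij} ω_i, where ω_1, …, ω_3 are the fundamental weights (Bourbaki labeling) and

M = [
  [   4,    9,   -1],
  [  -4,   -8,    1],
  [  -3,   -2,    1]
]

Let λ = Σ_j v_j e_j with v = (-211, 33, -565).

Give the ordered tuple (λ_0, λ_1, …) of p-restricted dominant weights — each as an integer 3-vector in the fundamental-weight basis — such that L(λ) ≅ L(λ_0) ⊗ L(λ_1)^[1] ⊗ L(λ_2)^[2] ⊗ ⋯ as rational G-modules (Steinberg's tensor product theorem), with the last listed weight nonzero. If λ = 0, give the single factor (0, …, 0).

((0, 1, 0), (1, 1, 1), (0, 1, 0), (0, 1, 0), (1, 0, 0))

Change of basis e → ω: c = M·v where v = (-211, 33, -565):
  c_1 = (4)·(-211) + 9·33 + (-1)·(-565) = 18
  c_2 = (-4)·(-211) + (-8)·(33) + (1)·(-565) = 15
  c_3 = (-3)·(-211) + (-2)·(33) + (1)·(-565) = 2
Expand coordinatewise in base 2:
  c_1 = 18 = 0·2^0 + 1·2^1 + 0·2^2 + 0·2^3 + 1·2^4
  c_2 = 15 = 1·2^0 + 1·2^1 + 1·2^2 + 1·2^3
  c_3 = 2 = 0·2^0 + 1·2^1
p-restricted factor λ_0 = (0, 1, 0)
p-restricted factor λ_1 = (1, 1, 1)
p-restricted factor λ_2 = (0, 1, 0)
p-restricted factor λ_3 = (0, 1, 0)
p-restricted factor λ_4 = (1, 0, 0)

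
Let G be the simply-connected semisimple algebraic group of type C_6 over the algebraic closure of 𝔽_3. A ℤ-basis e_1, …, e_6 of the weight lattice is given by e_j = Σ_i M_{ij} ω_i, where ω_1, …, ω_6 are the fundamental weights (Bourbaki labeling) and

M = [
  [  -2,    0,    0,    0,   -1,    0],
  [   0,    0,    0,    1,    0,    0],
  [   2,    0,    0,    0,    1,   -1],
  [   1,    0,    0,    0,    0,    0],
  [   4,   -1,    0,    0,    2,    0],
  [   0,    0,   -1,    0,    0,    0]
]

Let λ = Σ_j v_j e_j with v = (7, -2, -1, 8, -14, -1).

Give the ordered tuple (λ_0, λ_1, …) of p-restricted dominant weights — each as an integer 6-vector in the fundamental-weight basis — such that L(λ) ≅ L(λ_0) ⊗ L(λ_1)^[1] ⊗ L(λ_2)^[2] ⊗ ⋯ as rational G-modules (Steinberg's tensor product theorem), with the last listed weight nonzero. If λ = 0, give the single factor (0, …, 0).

((0, 2, 1, 1, 2, 1), (0, 2, 0, 2, 0, 0))

Converting to the ω-basis (c_i = row i of M dotted with v = (7, -2, -1, 8, -14, -1)):
  c_1 = (-2)·(7) + (0)·(-2) + (0)·(-1) + (0)·(8) + (-1)·(-14) + (0)·(-1) = 0
  c_2 = (0)·(7) + (0)·(-2) + (0)·(-1) + (1)·(8) + (0)·(-14) + (0)·(-1) = 8
  c_3 = (2)·(7) + (0)·(-2) + (0)·(-1) + (0)·(8) + (1)·(-14) + (-1)·(-1) = 1
  c_4 = (1)·(7) + (0)·(-2) + (0)·(-1) + (0)·(8) + (0)·(-14) + (0)·(-1) = 7
  c_5 = (4)·(7) + (-1)·(-2) + (0)·(-1) + (0)·(8) + (2)·(-14) + (0)·(-1) = 2
  c_6 = (0)·(7) + (0)·(-2) + (-1)·(-1) + (0)·(8) + (0)·(-14) + (0)·(-1) = 1
Base-3 expansion of each c_i:
  c_1 = 0
  c_2 = 8 = 2·3^0 + 2·3^1
  c_3 = 1 = 1·3^0
  c_4 = 7 = 1·3^0 + 2·3^1
  c_5 = 2 = 2·3^0
  c_6 = 1 = 1·3^0
p-restricted factor λ_0 = (0, 2, 1, 1, 2, 1)
p-restricted factor λ_1 = (0, 2, 0, 2, 0, 0)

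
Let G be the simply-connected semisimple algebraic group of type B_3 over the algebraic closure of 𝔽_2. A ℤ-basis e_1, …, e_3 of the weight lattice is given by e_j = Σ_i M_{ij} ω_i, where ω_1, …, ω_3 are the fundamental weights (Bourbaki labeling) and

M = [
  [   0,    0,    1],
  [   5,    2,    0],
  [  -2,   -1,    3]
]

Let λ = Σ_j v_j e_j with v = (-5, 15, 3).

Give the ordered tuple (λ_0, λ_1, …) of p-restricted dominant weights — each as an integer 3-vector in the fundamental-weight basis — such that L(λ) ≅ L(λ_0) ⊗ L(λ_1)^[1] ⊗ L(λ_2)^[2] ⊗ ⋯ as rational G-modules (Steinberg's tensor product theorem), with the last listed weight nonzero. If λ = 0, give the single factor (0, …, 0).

((1, 1, 0), (1, 0, 0), (0, 1, 1))

In the fundamental-weight basis, λ has coordinates c = M·v (v = (-5, 15, 3)):
  c_1 = (0)·(-5) + (0)·(15) + (1)·(3) = 3
  c_2 = (5)·(-5) + (2)·(15) + (0)·(3) = 5
  c_3 = (-2)·(-5) + (-1)·(15) + (3)·(3) = 4
Writing each c_i in base p = 2:
  c_1 = 3 = 1·2^0 + 1·2^1
  c_2 = 5 = 1·2^0 + 0·2^1 + 1·2^2
  c_3 = 4 = 0·2^0 + 0·2^1 + 1·2^2
λ_0 = (1, 1, 0)
λ_1 = (1, 0, 0)
λ_2 = (0, 1, 1)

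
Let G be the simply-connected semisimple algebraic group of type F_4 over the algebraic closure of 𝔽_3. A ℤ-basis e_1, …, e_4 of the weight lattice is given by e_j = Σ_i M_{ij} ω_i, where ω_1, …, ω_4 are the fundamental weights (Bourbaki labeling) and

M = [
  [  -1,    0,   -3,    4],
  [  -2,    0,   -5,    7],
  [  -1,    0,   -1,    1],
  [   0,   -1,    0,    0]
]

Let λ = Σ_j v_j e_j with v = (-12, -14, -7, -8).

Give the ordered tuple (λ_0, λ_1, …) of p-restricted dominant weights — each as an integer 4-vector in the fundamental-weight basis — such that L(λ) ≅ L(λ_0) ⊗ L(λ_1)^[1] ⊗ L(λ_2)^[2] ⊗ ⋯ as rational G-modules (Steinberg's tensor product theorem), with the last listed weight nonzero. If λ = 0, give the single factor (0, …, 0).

((1, 0, 2, 2), (0, 1, 0, 1), (0, 0, 1, 1))

Change of basis e → ω: c = M·v where v = (-12, -14, -7, -8):
  c_1 = (-1)·(-12) + (0)·(-14) + (-3)·(-7) + (4)·(-8) = 1
  c_2 = (-2)·(-12) + (0)·(-14) + (-5)·(-7) + (7)·(-8) = 3
  c_3 = (-1)·(-12) + (0)·(-14) + (-1)·(-7) + (1)·(-8) = 11
  c_4 = (0)·(-12) + (-1)·(-14) + (0)·(-7) + (0)·(-8) = 14
p = 3; digits c_i = Σ_j d_{ij}·3^j, 0 ≤ d_{ij} < 3:
  c_1 = 1 = 1·3^0
  c_2 = 3 = 0·3^0 + 1·3^1
  c_3 = 11 = 2·3^0 + 0·3^1 + 1·3^2
  c_4 = 14 = 2·3^0 + 1·3^1 + 1·3^2
p-restricted factor λ_0 = (1, 0, 2, 2)
p-restricted factor λ_1 = (0, 1, 0, 1)
p-restricted factor λ_2 = (0, 0, 1, 1)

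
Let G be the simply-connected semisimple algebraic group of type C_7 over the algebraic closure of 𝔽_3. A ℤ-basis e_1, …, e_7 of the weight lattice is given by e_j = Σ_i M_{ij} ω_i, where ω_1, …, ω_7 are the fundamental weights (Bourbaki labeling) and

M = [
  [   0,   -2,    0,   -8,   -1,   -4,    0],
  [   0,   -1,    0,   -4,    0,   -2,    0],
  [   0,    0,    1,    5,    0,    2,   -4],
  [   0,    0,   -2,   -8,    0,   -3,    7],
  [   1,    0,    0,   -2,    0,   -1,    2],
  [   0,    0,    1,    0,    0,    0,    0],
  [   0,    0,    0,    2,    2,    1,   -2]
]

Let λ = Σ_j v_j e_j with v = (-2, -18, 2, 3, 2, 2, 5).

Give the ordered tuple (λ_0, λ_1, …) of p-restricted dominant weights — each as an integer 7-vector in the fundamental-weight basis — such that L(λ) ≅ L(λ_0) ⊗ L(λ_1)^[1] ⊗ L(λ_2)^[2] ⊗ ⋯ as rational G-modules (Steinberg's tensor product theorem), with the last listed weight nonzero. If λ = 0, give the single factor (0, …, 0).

((2, 2, 1, 1, 0, 2, 2),)

Compute c_i = Σ_j M_{ij} v_j with v = (-2, -18, 2, 3, 2, 2, 5):
  c_1 = (0)·(-2) + (-2)·(-18) + 0·2 + (-8)·(3) + (-1)·(2) + (-4)·(2) + 0·5 = 2
  c_2 = (0)·(-2) + (-1)·(-18) + 0·2 + (-4)·(3) + 0·2 + (-2)·(2) + 0·5 = 2
  c_3 = (0)·(-2) + (0)·(-18) + 1·2 + 5·3 + 0·2 + 2·2 + (-4)·(5) = 1
  c_4 = (0)·(-2) + (0)·(-18) + (-2)·(2) + (-8)·(3) + 0·2 + (-3)·(2) + 7·5 = 1
  c_5 = (1)·(-2) + (0)·(-18) + 0·2 + (-2)·(3) + 0·2 + (-1)·(2) + 2·5 = 0
  c_6 = (0)·(-2) + (0)·(-18) + 1·2 + 0·3 + 0·2 + 0·2 + 0·5 = 2
  c_7 = (0)·(-2) + (0)·(-18) + 0·2 + 2·3 + 2·2 + 1·2 + (-2)·(5) = 2
Base-3 expansion of each c_i:
  c_1 = 2 = 2·3^0
  c_2 = 2 = 2·3^0
  c_3 = 1 = 1·3^0
  c_4 = 1 = 1·3^0
  c_5 = 0
  c_6 = 2 = 2·3^0
  c_7 = 2 = 2·3^0
λ_0 = (2, 2, 1, 1, 0, 2, 2)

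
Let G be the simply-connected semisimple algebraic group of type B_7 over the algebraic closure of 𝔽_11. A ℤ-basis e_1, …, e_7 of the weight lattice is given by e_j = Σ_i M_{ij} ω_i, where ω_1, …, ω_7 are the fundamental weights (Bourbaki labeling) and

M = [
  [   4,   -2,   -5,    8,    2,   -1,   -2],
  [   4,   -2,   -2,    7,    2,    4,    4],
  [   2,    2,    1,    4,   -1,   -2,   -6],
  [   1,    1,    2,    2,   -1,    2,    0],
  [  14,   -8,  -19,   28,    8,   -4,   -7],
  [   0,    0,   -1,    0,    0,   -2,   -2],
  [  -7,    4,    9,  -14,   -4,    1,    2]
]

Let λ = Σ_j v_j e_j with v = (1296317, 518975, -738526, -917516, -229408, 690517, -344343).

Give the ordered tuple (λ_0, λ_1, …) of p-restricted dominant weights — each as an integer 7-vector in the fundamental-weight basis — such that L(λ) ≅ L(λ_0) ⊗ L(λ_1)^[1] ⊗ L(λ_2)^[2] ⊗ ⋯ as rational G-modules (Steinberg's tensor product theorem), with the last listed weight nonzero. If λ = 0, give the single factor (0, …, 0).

In the fundamental-weight basis, λ has coordinates c = M·v (v = (1296317, 518975, -738526, -917516, -229408, 690517, -344343)):
  c_1 = (4)·(1296317) + (-2)·(518975) + (-5)·(-738526) + (8)·(-917516) + (2)·(-229408) + (-1)·(690517) + (-2)·(-344343) = 39173
  c_2 = (4)·(1296317) + (-2)·(518975) + (-2)·(-738526) + (7)·(-917516) + (2)·(-229408) + (4)·(690517) + (4)·(-344343) = 127638
  c_3 = (2)·(1296317) + (2)·(518975) + (1)·(-738526) + (4)·(-917516) + (-1)·(-229408) + (-2)·(690517) + (-6)·(-344343) = 136426
  c_4 = (1)·(1296317) + (1)·(518975) + (2)·(-738526) + (2)·(-917516) + (-1)·(-229408) + (2)·(690517) + (0)·(-344343) = 113650
  c_5 = (14)·(1296317) + (-8)·(518975) + (-19)·(-738526) + (28)·(-917516) + (8)·(-229408) + (-4)·(690517) + (-7)·(-344343) = 151253
  c_6 = (0)·(1296317) + (0)·(518975) + (-1)·(-738526) + (0)·(-917516) + (0)·(-229408) + (-2)·(690517) + (-2)·(-344343) = 46178
  c_7 = (-7)·(1296317) + (4)·(518975) + (9)·(-738526) + (-14)·(-917516) + (-4)·(-229408) + (1)·(690517) + (2)·(-344343) = 119634
Base-11 expansion of each c_i:
  c_1 = 39173 = 2·11^0 + 8·11^1 + 4·11^2 + 7·11^3 + 2·11^4
  c_2 = 127638 = 5·11^0 + 9·11^1 + 9·11^2 + 7·11^3 + 8·11^4
  c_3 = 136426 = 4·11^0 + 5·11^1 + 5·11^2 + 3·11^3 + 9·11^4
  c_4 = 113650 = 9·11^0 + 2·11^1 + 4·11^2 + 8·11^3 + 7·11^4
  c_5 = 151253 = 3·11^0 + 0·11^1 + 7·11^2 + 3·11^3 + 10·11^4
  c_6 = 46178 = 0·11^0 + 7·11^1 + 7·11^2 + 1·11^3 + 3·11^4
  c_7 = 119634 = 9·11^0 + 7·11^1 + 9·11^2 + 1·11^3 + 8·11^4
p-restricted factor λ_0 = (2, 5, 4, 9, 3, 0, 9)
p-restricted factor λ_1 = (8, 9, 5, 2, 0, 7, 7)
p-restricted factor λ_2 = (4, 9, 5, 4, 7, 7, 9)
p-restricted factor λ_3 = (7, 7, 3, 8, 3, 1, 1)
p-restricted factor λ_4 = (2, 8, 9, 7, 10, 3, 8)

((2, 5, 4, 9, 3, 0, 9), (8, 9, 5, 2, 0, 7, 7), (4, 9, 5, 4, 7, 7, 9), (7, 7, 3, 8, 3, 1, 1), (2, 8, 9, 7, 10, 3, 8))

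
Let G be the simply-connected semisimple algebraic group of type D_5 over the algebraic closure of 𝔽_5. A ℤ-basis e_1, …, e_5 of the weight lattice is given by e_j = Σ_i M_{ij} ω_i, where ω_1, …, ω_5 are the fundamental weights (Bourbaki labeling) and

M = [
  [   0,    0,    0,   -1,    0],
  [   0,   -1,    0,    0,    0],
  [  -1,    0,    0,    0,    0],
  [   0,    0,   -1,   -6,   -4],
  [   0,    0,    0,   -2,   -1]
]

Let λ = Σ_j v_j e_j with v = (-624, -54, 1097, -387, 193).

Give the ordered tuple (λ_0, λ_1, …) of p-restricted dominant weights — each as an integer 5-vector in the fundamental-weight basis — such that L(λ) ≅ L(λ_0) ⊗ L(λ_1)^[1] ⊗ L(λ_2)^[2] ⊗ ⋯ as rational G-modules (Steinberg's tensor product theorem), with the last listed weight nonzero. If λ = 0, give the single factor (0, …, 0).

Compute c_i = Σ_j M_{ij} v_j with v = (-624, -54, 1097, -387, 193):
  c_1 = 0*-624 + 0*-54 + 0*1097 + -1*-387 + 0*193 = 387
  c_2 = 0*-624 + -1*-54 + 0*1097 + 0*-387 + 0*193 = 54
  c_3 = -1*-624 + 0*-54 + 0*1097 + 0*-387 + 0*193 = 624
  c_4 = 0*-624 + 0*-54 + -1*1097 + -6*-387 + -4*193 = 453
  c_5 = 0*-624 + 0*-54 + 0*1097 + -2*-387 + -1*193 = 581
Expand coordinatewise in base 5:
  c_1 = 387 = 2·5^0 + 2·5^1 + 0·5^2 + 3·5^3
  c_2 = 54 = 4·5^0 + 0·5^1 + 2·5^2
  c_3 = 624 = 4·5^0 + 4·5^1 + 4·5^2 + 4·5^3
  c_4 = 453 = 3·5^0 + 0·5^1 + 3·5^2 + 3·5^3
  c_5 = 581 = 1·5^0 + 1·5^1 + 3·5^2 + 4·5^3
p-restricted factor λ_0 = (2, 4, 4, 3, 1)
p-restricted factor λ_1 = (2, 0, 4, 0, 1)
p-restricted factor λ_2 = (0, 2, 4, 3, 3)
p-restricted factor λ_3 = (3, 0, 4, 3, 4)

((2, 4, 4, 3, 1), (2, 0, 4, 0, 1), (0, 2, 4, 3, 3), (3, 0, 4, 3, 4))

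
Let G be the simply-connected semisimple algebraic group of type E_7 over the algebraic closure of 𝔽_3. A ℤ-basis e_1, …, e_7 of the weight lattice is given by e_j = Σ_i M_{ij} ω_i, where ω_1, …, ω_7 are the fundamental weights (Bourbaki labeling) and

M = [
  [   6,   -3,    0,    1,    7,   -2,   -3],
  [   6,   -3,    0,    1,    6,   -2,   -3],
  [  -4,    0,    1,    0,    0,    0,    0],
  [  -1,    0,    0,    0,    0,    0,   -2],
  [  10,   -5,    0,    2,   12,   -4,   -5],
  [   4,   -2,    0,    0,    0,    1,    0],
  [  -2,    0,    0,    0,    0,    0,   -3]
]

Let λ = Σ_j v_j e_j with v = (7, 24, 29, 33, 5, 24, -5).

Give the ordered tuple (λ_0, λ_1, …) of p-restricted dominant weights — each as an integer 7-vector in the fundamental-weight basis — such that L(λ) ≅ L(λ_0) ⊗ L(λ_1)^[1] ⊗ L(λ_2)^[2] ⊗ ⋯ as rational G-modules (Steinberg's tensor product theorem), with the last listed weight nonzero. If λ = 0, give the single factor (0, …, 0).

Converting to the ω-basis (c_i = row i of M dotted with v = (7, 24, 29, 33, 5, 24, -5)):
  c_1 = (6)·(7) + (-3)·(24) + (0)·(29) + (1)·(33) + (7)·(5) + (-2)·(24) + (-3)·(-5) = 5
  c_2 = (6)·(7) + (-3)·(24) + (0)·(29) + (1)·(33) + (6)·(5) + (-2)·(24) + (-3)·(-5) = 0
  c_3 = (-4)·(7) + (0)·(24) + (1)·(29) + (0)·(33) + (0)·(5) + (0)·(24) + (0)·(-5) = 1
  c_4 = (-1)·(7) + (0)·(24) + (0)·(29) + (0)·(33) + (0)·(5) + (0)·(24) + (-2)·(-5) = 3
  c_5 = (10)·(7) + (-5)·(24) + (0)·(29) + (2)·(33) + (12)·(5) + (-4)·(24) + (-5)·(-5) = 5
  c_6 = (4)·(7) + (-2)·(24) + (0)·(29) + (0)·(33) + (0)·(5) + (1)·(24) + (0)·(-5) = 4
  c_7 = (-2)·(7) + (0)·(24) + (0)·(29) + (0)·(33) + (0)·(5) + (0)·(24) + (-3)·(-5) = 1
Writing each c_i in base p = 3:
  c_1 = 5 = 2·3^0 + 1·3^1
  c_2 = 0
  c_3 = 1 = 1·3^0
  c_4 = 3 = 0·3^0 + 1·3^1
  c_5 = 5 = 2·3^0 + 1·3^1
  c_6 = 4 = 1·3^0 + 1·3^1
  c_7 = 1 = 1·3^0
Factor λ_0 = (2, 0, 1, 0, 2, 1, 1)
Factor λ_1 = (1, 0, 0, 1, 1, 1, 0)

((2, 0, 1, 0, 2, 1, 1), (1, 0, 0, 1, 1, 1, 0))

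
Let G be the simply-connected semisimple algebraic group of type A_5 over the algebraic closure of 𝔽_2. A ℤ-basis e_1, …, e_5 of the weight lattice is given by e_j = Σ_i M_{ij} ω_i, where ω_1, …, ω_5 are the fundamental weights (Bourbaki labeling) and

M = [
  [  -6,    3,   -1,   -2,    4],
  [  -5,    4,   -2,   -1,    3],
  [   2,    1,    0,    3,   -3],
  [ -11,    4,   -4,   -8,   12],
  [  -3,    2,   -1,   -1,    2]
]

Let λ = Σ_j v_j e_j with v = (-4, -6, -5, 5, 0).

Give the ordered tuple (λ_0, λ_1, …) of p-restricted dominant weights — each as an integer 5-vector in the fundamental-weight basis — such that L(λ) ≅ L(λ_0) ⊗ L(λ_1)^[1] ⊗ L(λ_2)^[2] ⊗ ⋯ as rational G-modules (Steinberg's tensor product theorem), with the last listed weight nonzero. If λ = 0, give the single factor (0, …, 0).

Change of basis e → ω: c = M·v where v = (-4, -6, -5, 5, 0):
  c_1 = (-6)·(-4) + (3)·(-6) + (-1)·(-5) + (-2)·(5) + (4)·(0) = 1
  c_2 = (-5)·(-4) + (4)·(-6) + (-2)·(-5) + (-1)·(5) + (3)·(0) = 1
  c_3 = (2)·(-4) + (1)·(-6) + (0)·(-5) + (3)·(5) + (-3)·(0) = 1
  c_4 = (-11)·(-4) + (4)·(-6) + (-4)·(-5) + (-8)·(5) + (12)·(0) = 0
  c_5 = (-3)·(-4) + (2)·(-6) + (-1)·(-5) + (-1)·(5) + (2)·(0) = 0
Writing each c_i in base p = 2:
  c_1 = 1 = 1·2^0
  c_2 = 1 = 1·2^0
  c_3 = 1 = 1·2^0
  c_4 = 0
  c_5 = 0
p-restricted factor λ_0 = (1, 1, 1, 0, 0)

((1, 1, 1, 0, 0),)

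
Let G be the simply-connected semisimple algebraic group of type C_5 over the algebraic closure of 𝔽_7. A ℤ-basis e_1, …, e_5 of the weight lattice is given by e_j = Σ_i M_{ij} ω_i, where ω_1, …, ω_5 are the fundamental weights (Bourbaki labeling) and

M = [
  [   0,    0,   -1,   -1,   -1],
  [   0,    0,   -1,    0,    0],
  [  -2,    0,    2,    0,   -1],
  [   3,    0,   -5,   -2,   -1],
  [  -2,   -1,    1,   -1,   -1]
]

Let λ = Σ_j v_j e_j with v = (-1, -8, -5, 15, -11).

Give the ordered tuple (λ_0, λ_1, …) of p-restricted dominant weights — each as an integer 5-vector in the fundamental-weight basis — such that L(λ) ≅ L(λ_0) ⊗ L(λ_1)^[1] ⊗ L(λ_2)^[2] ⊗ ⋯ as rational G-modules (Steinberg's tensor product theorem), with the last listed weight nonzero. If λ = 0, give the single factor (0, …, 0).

((1, 5, 3, 3, 1),)

Converting to the ω-basis (c_i = row i of M dotted with v = (-1, -8, -5, 15, -11)):
  c_1 = (0)·(-1) + (0)·(-8) + (-1)·(-5) + (-1)·(15) + (-1)·(-11) = 1
  c_2 = (0)·(-1) + (0)·(-8) + (-1)·(-5) + (0)·(15) + (0)·(-11) = 5
  c_3 = (-2)·(-1) + (0)·(-8) + (2)·(-5) + (0)·(15) + (-1)·(-11) = 3
  c_4 = (3)·(-1) + (0)·(-8) + (-5)·(-5) + (-2)·(15) + (-1)·(-11) = 3
  c_5 = (-2)·(-1) + (-1)·(-8) + (1)·(-5) + (-1)·(15) + (-1)·(-11) = 1
Expand coordinatewise in base 7:
  c_1 = 1 = 1·7^0
  c_2 = 5 = 5·7^0
  c_3 = 3 = 3·7^0
  c_4 = 3 = 3·7^0
  c_5 = 1 = 1·7^0
Factor λ_0 = (1, 5, 3, 3, 1)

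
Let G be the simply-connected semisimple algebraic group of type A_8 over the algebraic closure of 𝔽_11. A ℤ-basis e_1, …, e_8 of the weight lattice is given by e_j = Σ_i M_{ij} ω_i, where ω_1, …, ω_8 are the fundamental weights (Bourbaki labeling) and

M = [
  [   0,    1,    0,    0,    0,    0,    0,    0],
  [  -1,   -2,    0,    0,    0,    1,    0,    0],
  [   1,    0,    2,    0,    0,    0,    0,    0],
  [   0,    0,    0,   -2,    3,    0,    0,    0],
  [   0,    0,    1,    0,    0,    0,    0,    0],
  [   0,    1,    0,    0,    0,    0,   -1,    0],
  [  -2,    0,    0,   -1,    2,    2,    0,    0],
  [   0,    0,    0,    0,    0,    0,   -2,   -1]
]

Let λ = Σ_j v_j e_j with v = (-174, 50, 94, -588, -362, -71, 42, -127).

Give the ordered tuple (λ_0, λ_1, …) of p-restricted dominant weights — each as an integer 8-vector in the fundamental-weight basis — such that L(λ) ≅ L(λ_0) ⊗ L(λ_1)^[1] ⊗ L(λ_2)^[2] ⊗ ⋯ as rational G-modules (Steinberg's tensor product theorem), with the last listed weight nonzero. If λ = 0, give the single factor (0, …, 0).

Change of basis e → ω: c = M·v where v = (-174, 50, 94, -588, -362, -71, 42, -127):
  c_1 = 0*-174 + 1*50 + 0*94 + 0*-588 + 0*-362 + 0*-71 + 0*42 + 0*-127 = 50
  c_2 = -1*-174 + -2*50 + 0*94 + 0*-588 + 0*-362 + 1*-71 + 0*42 + 0*-127 = 3
  c_3 = 1*-174 + 0*50 + 2*94 + 0*-588 + 0*-362 + 0*-71 + 0*42 + 0*-127 = 14
  c_4 = 0*-174 + 0*50 + 0*94 + -2*-588 + 3*-362 + 0*-71 + 0*42 + 0*-127 = 90
  c_5 = 0*-174 + 0*50 + 1*94 + 0*-588 + 0*-362 + 0*-71 + 0*42 + 0*-127 = 94
  c_6 = 0*-174 + 1*50 + 0*94 + 0*-588 + 0*-362 + 0*-71 + -1*42 + 0*-127 = 8
  c_7 = -2*-174 + 0*50 + 0*94 + -1*-588 + 2*-362 + 2*-71 + 0*42 + 0*-127 = 70
  c_8 = 0*-174 + 0*50 + 0*94 + 0*-588 + 0*-362 + 0*-71 + -2*42 + -1*-127 = 43
Base-11 expansion of each c_i:
  c_1 = 50 = 6·11^0 + 4·11^1
  c_2 = 3 = 3·11^0
  c_3 = 14 = 3·11^0 + 1·11^1
  c_4 = 90 = 2·11^0 + 8·11^1
  c_5 = 94 = 6·11^0 + 8·11^1
  c_6 = 8 = 8·11^0
  c_7 = 70 = 4·11^0 + 6·11^1
  c_8 = 43 = 10·11^0 + 3·11^1
Factor λ_0 = (6, 3, 3, 2, 6, 8, 4, 10)
Factor λ_1 = (4, 0, 1, 8, 8, 0, 6, 3)

((6, 3, 3, 2, 6, 8, 4, 10), (4, 0, 1, 8, 8, 0, 6, 3))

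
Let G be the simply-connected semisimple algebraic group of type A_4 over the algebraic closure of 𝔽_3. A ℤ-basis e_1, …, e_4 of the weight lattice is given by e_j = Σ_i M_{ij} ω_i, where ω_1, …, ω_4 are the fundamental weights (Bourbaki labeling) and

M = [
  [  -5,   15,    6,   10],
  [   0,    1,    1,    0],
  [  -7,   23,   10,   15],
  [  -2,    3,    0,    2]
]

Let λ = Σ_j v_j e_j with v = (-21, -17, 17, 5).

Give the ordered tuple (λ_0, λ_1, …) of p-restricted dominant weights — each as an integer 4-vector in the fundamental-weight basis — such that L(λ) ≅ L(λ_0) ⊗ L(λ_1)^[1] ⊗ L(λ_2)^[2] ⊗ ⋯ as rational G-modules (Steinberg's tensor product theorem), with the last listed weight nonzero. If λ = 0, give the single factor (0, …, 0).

((2, 0, 1, 1),)

In the fundamental-weight basis, λ has coordinates c = M·v (v = (-21, -17, 17, 5)):
  c_1 = -5*-21 + 15*-17 + 6*17 + 10*5 = 2
  c_2 = 0*-21 + 1*-17 + 1*17 + 0*5 = 0
  c_3 = -7*-21 + 23*-17 + 10*17 + 15*5 = 1
  c_4 = -2*-21 + 3*-17 + 0*17 + 2*5 = 1
Base-3 expansion of each c_i:
  c_1 = 2 = 2·3^0
  c_2 = 0
  c_3 = 1 = 1·3^0
  c_4 = 1 = 1·3^0
Factor λ_0 = (2, 0, 1, 1)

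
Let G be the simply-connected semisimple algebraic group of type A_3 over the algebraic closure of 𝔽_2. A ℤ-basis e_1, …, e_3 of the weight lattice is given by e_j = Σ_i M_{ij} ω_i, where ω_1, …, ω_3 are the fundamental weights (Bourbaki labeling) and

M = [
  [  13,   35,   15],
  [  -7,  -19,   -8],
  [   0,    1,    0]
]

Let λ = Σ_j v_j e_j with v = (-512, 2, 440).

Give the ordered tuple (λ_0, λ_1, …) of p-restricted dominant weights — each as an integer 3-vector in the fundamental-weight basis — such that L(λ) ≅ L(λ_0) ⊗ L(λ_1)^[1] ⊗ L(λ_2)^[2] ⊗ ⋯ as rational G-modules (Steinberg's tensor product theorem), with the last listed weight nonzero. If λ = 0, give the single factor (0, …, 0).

((0, 0, 0), (1, 1, 1), (1, 0, 0), (1, 1, 0), (0, 1, 0))

In the fundamental-weight basis, λ has coordinates c = M·v (v = (-512, 2, 440)):
  c_1 = (13)·(-512) + 35·2 + 15·440 = 14
  c_2 = (-7)·(-512) + (-19)·(2) + (-8)·(440) = 26
  c_3 = (0)·(-512) + 1·2 + 0·440 = 2
p = 2; digits c_i = Σ_j d_{ij}·2^j, 0 ≤ d_{ij} < 2:
  c_1 = 14 = 0·2^0 + 1·2^1 + 1·2^2 + 1·2^3
  c_2 = 26 = 0·2^0 + 1·2^1 + 0·2^2 + 1·2^3 + 1·2^4
  c_3 = 2 = 0·2^0 + 1·2^1
p-restricted factor λ_0 = (0, 0, 0)
p-restricted factor λ_1 = (1, 1, 1)
p-restricted factor λ_2 = (1, 0, 0)
p-restricted factor λ_3 = (1, 1, 0)
p-restricted factor λ_4 = (0, 1, 0)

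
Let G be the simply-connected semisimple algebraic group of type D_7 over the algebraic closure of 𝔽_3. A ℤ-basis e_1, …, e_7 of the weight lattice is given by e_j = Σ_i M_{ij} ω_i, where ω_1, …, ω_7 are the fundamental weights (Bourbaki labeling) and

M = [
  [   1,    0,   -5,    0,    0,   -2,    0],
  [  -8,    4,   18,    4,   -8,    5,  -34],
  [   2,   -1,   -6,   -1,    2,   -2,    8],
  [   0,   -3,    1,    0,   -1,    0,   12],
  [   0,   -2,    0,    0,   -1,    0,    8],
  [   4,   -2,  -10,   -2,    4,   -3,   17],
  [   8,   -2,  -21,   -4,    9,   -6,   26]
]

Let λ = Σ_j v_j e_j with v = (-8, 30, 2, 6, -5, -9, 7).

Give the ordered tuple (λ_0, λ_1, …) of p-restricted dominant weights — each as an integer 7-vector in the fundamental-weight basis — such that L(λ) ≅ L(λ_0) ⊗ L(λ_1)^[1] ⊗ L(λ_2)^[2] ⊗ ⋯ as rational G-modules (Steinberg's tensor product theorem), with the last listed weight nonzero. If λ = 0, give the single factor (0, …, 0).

Change of basis e → ω: c = M·v where v = (-8, 30, 2, 6, -5, -9, 7):
  c_1 = 1*-8 + 0*30 + -5*2 + 0*6 + 0*-5 + -2*-9 + 0*7 = 0
  c_2 = -8*-8 + 4*30 + 18*2 + 4*6 + -8*-5 + 5*-9 + -34*7 = 1
  c_3 = 2*-8 + -1*30 + -6*2 + -1*6 + 2*-5 + -2*-9 + 8*7 = 0
  c_4 = 0*-8 + -3*30 + 1*2 + 0*6 + -1*-5 + 0*-9 + 12*7 = 1
  c_5 = 0*-8 + -2*30 + 0*2 + 0*6 + -1*-5 + 0*-9 + 8*7 = 1
  c_6 = 4*-8 + -2*30 + -10*2 + -2*6 + 4*-5 + -3*-9 + 17*7 = 2
  c_7 = 8*-8 + -2*30 + -21*2 + -4*6 + 9*-5 + -6*-9 + 26*7 = 1
p = 3; digits c_i = Σ_j d_{ij}·3^j, 0 ≤ d_{ij} < 3:
  c_1 = 0
  c_2 = 1 = 1·3^0
  c_3 = 0
  c_4 = 1 = 1·3^0
  c_5 = 1 = 1·3^0
  c_6 = 2 = 2·3^0
  c_7 = 1 = 1·3^0
p-restricted factor λ_0 = (0, 1, 0, 1, 1, 2, 1)

((0, 1, 0, 1, 1, 2, 1),)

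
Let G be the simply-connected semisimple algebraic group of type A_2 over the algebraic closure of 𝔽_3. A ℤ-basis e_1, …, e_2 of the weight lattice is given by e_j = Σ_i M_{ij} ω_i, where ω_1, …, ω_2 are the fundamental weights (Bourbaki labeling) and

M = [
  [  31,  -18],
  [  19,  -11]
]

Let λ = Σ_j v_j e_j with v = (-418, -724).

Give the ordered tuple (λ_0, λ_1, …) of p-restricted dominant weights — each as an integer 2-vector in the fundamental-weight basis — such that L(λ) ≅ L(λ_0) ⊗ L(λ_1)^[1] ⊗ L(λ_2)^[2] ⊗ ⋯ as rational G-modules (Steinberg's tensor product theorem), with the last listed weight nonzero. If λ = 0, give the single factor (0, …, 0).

In the fundamental-weight basis, λ has coordinates c = M·v (v = (-418, -724)):
  c_1 = 31*-418 + -18*-724 = 74
  c_2 = 19*-418 + -11*-724 = 22
Expand coordinatewise in base 3:
  c_1 = 74 = 2·3^0 + 0·3^1 + 2·3^2 + 2·3^3
  c_2 = 22 = 1·3^0 + 1·3^1 + 2·3^2
Factor λ_0 = (2, 1)
Factor λ_1 = (0, 1)
Factor λ_2 = (2, 2)
Factor λ_3 = (2, 0)

((2, 1), (0, 1), (2, 2), (2, 0))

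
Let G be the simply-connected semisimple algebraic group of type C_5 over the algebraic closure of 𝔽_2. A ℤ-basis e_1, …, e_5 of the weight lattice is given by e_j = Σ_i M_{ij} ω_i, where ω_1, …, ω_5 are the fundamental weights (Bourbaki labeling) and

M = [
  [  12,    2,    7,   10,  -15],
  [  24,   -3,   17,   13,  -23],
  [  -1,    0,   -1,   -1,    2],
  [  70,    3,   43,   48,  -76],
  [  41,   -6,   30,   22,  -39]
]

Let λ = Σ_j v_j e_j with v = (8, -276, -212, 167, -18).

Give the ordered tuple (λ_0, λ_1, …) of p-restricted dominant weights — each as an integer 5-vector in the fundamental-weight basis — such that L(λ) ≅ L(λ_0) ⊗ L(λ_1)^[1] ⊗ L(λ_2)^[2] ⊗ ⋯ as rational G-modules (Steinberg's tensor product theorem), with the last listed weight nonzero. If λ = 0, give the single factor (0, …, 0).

((0, 1, 1, 0, 0),)

Compute c_i = Σ_j M_{ij} v_j with v = (8, -276, -212, 167, -18):
  c_1 = 12·8 + (2)·(-276) + (7)·(-212) + 10·167 + (-15)·(-18) = 0
  c_2 = 24·8 + (-3)·(-276) + (17)·(-212) + 13·167 + (-23)·(-18) = 1
  c_3 = (-1)·(8) + (0)·(-276) + (-1)·(-212) + (-1)·(167) + (2)·(-18) = 1
  c_4 = 70·8 + (3)·(-276) + (43)·(-212) + 48·167 + (-76)·(-18) = 0
  c_5 = 41·8 + (-6)·(-276) + (30)·(-212) + 22·167 + (-39)·(-18) = 0
Expand coordinatewise in base 2:
  c_1 = 0
  c_2 = 1 = 1·2^0
  c_3 = 1 = 1·2^0
  c_4 = 0
  c_5 = 0
λ_0 = (0, 1, 1, 0, 0)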